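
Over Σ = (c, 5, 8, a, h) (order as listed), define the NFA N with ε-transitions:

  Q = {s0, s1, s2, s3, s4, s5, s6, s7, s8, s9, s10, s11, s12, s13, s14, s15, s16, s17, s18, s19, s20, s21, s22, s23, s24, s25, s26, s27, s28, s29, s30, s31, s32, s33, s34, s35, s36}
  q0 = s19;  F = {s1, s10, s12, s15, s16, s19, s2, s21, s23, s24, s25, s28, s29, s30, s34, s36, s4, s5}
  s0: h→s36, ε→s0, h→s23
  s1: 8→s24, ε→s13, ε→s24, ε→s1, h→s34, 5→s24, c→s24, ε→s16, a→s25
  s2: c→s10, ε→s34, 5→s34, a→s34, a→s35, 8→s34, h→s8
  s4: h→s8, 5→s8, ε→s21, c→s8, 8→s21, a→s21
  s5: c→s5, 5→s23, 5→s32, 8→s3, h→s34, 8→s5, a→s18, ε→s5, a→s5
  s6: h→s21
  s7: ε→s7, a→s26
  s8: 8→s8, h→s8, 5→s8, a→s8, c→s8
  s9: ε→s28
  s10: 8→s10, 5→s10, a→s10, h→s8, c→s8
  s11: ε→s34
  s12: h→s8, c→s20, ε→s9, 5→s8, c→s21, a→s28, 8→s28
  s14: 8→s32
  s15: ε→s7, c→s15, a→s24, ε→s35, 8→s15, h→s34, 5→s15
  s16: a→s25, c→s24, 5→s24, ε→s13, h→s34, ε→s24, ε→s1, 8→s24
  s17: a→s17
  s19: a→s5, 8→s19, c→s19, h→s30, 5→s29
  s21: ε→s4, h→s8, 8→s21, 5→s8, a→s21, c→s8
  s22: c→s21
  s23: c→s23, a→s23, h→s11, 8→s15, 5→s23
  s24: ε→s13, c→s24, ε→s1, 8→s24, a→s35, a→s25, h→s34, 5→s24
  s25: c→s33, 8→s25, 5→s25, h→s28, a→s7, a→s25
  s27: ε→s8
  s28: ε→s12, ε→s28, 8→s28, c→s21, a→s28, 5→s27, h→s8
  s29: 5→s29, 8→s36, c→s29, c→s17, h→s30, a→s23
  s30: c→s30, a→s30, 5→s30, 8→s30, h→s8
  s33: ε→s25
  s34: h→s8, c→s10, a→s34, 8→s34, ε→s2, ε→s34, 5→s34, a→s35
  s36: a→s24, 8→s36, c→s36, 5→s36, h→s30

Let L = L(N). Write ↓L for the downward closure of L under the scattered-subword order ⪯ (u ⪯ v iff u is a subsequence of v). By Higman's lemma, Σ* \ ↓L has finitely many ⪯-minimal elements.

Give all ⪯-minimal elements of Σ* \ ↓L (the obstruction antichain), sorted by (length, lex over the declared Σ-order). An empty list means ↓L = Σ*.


|Q|=37, |F|=18, |δ|=137 (26 ε).
min D↑ (14 st, q0=0, F={7}): 0:c→0,5→1,8→0,a→2,h→3 1:c→1,5→1,8→4,a→5,h→3 2:c→2,5→5,8→2,a→2,h→6 3:c→3,5→3,8→3,a→3,h→7 4:c→4,5→4,8→4,a→8,h→3 5:c→5,5→5,8→9,a→5,h→6 6:c→10,5→6,8→6,a→6,h→7 7:c→7,5→7,8→7,a→7,h→7 8:c→8,5→8,8→8,a→11,h→6 9:c→9,5→9,8→9,a→8,h→6 10:c→7,5→10,8→10,a→10,h→7 11:c→11,5→11,8→11,a→11,h→12 12:c→13,5→7,8→12,a→12,h→7 13:c→7,5→7,8→13,a→13,h→7 [Hopcroft].
'hh': run [32, 14, 1] end={s8} rej; 2/2 single-dels accept.
'ahcc': |S_i|=[32, 29, 13, 5, 1] end={s8} ∉↓L; 4/4 single-dels accept.
'58aah5': N↓-sim [32, 28, 23, 21, 17, 8, 2] end={s27,s8} ∉↓L; 6/6 single-dels accept.
3 words, ⪯-incomp.

min(Σ*\↓L) = [hh, ahcc, 58aah5].


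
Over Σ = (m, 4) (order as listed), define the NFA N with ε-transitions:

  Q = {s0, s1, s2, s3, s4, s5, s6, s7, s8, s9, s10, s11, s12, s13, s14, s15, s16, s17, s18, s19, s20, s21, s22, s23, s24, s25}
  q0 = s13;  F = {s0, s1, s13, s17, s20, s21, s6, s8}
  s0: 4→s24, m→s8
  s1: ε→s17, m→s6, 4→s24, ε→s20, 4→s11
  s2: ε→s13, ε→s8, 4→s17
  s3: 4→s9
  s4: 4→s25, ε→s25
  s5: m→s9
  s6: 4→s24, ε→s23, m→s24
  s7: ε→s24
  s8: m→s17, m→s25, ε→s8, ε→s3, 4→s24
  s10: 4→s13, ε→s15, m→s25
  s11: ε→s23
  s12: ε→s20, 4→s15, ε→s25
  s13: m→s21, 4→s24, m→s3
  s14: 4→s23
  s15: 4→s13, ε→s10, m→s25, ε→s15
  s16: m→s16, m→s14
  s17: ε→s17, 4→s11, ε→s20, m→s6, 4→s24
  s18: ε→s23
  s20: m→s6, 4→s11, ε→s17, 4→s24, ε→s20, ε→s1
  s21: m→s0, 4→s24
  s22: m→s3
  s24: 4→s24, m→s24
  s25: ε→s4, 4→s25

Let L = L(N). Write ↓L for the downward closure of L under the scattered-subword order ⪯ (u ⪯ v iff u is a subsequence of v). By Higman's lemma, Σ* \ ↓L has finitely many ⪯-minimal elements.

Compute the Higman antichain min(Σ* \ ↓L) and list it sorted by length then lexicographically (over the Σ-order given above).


A = [4, mmmmmm].

|Q|=26, |F|=8, |δ|=59 (22 ε).
min D↑ (7 st, q0=0, F={2}): 0:m→1,4→2 1:m→3,4→2 2:m→2,4→2 3:m→4,4→2 4:m→5,4→2 5:m→6,4→2 6:m→2,4→2 (ε-aug+det+¬).
'4': N↓-sim [15, 6] end={s11,s23,s24,s25,s4,s9} rej; 1/1 del acc.
'mmmmmm': |S_i|=[15, 14, 13, 12, 9, 3, 1] end={s24} rej; 6/6 deletions ∈↓L.
2 words, ⪯-incomp.


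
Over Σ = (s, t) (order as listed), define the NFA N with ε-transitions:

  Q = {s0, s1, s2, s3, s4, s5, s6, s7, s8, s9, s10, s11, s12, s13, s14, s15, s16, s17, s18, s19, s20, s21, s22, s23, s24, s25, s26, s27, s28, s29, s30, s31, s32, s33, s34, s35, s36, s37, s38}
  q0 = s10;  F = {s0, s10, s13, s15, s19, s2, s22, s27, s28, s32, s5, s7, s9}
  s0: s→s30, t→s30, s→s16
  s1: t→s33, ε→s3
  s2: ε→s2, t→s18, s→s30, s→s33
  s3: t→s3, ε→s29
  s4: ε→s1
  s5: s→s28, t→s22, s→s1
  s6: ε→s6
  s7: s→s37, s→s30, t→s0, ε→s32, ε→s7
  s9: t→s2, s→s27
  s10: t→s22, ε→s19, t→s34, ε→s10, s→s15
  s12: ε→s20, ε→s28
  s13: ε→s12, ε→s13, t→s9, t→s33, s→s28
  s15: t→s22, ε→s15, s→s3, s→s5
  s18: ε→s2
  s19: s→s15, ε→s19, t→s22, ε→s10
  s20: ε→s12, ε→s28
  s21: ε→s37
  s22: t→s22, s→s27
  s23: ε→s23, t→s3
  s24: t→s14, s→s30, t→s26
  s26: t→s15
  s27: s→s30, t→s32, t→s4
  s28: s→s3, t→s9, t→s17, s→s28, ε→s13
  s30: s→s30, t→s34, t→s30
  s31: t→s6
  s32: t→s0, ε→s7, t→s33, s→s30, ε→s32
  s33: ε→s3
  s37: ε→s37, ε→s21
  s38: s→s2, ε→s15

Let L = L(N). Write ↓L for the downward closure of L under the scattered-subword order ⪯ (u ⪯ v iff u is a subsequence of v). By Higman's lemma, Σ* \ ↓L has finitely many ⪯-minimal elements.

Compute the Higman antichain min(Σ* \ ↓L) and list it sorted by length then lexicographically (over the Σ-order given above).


A = [tss, tsttt, ssstts].

|Q|=39, |F|=13, |δ|=77 (28 ε).
min D↑ (11 st, q0=0, F={6}): 0:s→1,t→2 1:s→3,t→2 2:s→4,t→2 3:s→5,t→2 4:s→6,t→7 5:s→5,t→8 6:s→6,t→6 7:s→6,t→9 8:s→4,t→10 9:s→6,t→6 10:s→6,t→10.
'tss': N↓-sim [27, 19, 14, 5] end={s16,s21,s30,s34,s37} ∉↓L; 3/3 del acc.
'tsttt': |S_i|=[27, 19, 14, 13, 7, 4] end={s29,s3,s30,s34} rej; 5/5 single-dels accept.
'ssstts': N↓-sim [27, 25, 24, 22, 18, 15, 8] end={s16,s21,s29,s3,s30,s33,s34,s37} — reject; 6/6 del acc.
3 minimals (antichain).


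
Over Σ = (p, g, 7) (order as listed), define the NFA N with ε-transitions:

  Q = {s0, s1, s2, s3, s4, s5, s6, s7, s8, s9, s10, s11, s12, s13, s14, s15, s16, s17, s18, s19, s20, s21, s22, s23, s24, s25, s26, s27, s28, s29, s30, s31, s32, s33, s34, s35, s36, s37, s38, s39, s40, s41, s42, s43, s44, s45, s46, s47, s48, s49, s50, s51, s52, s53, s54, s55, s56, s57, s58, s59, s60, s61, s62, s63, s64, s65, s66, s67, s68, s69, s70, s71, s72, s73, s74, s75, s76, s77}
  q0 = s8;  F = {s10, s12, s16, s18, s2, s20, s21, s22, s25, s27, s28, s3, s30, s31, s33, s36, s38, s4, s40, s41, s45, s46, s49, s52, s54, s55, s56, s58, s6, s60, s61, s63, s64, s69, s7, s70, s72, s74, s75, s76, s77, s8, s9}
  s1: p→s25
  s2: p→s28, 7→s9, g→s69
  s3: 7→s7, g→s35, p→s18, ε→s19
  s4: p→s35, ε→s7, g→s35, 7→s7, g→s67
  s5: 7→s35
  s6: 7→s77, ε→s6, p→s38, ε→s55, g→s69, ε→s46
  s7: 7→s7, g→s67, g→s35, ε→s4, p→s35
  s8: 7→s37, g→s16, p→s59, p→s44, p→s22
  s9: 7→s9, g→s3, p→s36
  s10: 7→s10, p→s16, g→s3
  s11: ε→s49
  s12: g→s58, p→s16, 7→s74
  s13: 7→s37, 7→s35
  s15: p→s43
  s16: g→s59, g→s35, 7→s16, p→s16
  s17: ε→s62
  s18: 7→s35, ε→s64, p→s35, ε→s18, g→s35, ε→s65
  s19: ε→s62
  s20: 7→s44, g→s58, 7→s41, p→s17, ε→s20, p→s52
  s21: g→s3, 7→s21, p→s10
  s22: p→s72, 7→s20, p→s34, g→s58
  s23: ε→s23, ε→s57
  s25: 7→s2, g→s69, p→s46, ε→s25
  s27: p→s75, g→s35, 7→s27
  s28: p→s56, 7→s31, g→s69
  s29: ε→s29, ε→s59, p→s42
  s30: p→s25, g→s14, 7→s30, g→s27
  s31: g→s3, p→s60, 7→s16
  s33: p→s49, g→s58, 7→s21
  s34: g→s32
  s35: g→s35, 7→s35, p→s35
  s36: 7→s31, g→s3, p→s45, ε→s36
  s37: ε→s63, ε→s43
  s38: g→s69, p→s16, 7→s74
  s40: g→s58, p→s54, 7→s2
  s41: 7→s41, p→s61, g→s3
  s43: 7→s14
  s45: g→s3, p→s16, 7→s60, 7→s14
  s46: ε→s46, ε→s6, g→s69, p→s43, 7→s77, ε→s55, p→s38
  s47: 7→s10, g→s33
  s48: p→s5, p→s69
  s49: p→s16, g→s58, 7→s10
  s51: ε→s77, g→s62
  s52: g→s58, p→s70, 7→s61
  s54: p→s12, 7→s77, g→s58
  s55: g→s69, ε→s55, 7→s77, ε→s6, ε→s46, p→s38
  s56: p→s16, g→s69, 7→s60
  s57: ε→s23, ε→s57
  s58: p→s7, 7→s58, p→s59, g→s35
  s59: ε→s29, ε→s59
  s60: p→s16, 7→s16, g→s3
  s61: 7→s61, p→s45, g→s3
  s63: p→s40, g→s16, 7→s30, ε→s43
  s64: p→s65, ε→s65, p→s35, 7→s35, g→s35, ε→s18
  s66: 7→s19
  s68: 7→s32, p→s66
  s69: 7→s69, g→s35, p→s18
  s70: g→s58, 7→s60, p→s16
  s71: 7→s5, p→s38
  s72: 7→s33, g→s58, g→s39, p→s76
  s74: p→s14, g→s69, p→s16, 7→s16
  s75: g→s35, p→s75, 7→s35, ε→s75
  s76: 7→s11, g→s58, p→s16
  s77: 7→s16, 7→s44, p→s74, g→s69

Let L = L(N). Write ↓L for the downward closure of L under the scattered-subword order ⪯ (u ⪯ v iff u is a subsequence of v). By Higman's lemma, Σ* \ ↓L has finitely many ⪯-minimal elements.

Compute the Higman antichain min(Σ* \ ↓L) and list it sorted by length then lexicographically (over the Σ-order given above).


A = [gg, pgpp, ppppg, 77gp7, p77g7p, 7pp77g].

|Q|=78, |F|=43, |δ|=202 (36 ε).
min D↑ (40 st, q0=0, F={7}): 0:p→1,g→2,7→3 1:p→4,g→5,7→6 2:p→2,g→7,7→2 3:p→8,g→2,7→9 4:p→10,g→5,7→11 5:p→12,g→7,7→5 6:p→13,g→5,7→14 7:p→7,g→7,7→7 8:p→15,g→5,7→16 9:p→17,g→18,7→9 10:p→2,g→5,7→19 11:p→19,g→5,7→20 12:p→7,g→7,7→12 13:p→21,g→5,7→22 14:p→22,g→23,7→14 15:p→24,g→5,7→25 16:p→26,g→27,7→28 17:p→29,g→27,7→16 18:p→30,g→7,7→18 19:p→2,g→5,7→31 20:p→31,g→23,7→20 21:p→2,g→5,7→32 22:p→33,g→23,7→22 23:p→34,g→7,7→12 24:p→2,g→5,7→35 25:p→35,g→27,7→2 26:p→36,g→27,7→37 27:p→34,g→7,7→27 28:p→38,g→23,7→28 29:p→39,g→27,7→25 30:p→30,g→7,7→7 31:p→2,g→23,7→31 32:p→2,g→23,7→2 33:p→2,g→23,7→32 34:p→7,g→7,7→7 35:p→2,g→27,7→2 36:p→2,g→27,7→32 37:p→32,g→23,7→2 38:p→33,g→23,7→37 39:p→2,g→27,7→35 [Hopcroft].
'gg': run [60, 21, 5] end={s29,s35,s42,s59,s67} ∉↓L; 2/2 single-dels accept.
'pgpp': |S_i|=[60, 55, 17, 10, 3] end={s35,s42,s65} ∉↓L; 4/4 del acc.
'ppppg': run [60, 55, 48, 30, 13, 5] end={s29,s35,s42,s59,s67} rej; 5/5 deletions ∈↓L.
'77gp7': N↓-sim [60, 53, 41, 17, 6, 1] end={s35} — reject; 5/5 deletions ∈↓L.
'p77g7p': N↓-sim [60, 55, 39, 27, 13, 4, 1] end={s35} — reject; 6/6 deletions ∈↓L.
'7pp77g': run [60, 53, 44, 35, 22, 14, 5] end={s29,s35,s42,s59,s67} — reject; 6/6 del acc.
6 obstructions.


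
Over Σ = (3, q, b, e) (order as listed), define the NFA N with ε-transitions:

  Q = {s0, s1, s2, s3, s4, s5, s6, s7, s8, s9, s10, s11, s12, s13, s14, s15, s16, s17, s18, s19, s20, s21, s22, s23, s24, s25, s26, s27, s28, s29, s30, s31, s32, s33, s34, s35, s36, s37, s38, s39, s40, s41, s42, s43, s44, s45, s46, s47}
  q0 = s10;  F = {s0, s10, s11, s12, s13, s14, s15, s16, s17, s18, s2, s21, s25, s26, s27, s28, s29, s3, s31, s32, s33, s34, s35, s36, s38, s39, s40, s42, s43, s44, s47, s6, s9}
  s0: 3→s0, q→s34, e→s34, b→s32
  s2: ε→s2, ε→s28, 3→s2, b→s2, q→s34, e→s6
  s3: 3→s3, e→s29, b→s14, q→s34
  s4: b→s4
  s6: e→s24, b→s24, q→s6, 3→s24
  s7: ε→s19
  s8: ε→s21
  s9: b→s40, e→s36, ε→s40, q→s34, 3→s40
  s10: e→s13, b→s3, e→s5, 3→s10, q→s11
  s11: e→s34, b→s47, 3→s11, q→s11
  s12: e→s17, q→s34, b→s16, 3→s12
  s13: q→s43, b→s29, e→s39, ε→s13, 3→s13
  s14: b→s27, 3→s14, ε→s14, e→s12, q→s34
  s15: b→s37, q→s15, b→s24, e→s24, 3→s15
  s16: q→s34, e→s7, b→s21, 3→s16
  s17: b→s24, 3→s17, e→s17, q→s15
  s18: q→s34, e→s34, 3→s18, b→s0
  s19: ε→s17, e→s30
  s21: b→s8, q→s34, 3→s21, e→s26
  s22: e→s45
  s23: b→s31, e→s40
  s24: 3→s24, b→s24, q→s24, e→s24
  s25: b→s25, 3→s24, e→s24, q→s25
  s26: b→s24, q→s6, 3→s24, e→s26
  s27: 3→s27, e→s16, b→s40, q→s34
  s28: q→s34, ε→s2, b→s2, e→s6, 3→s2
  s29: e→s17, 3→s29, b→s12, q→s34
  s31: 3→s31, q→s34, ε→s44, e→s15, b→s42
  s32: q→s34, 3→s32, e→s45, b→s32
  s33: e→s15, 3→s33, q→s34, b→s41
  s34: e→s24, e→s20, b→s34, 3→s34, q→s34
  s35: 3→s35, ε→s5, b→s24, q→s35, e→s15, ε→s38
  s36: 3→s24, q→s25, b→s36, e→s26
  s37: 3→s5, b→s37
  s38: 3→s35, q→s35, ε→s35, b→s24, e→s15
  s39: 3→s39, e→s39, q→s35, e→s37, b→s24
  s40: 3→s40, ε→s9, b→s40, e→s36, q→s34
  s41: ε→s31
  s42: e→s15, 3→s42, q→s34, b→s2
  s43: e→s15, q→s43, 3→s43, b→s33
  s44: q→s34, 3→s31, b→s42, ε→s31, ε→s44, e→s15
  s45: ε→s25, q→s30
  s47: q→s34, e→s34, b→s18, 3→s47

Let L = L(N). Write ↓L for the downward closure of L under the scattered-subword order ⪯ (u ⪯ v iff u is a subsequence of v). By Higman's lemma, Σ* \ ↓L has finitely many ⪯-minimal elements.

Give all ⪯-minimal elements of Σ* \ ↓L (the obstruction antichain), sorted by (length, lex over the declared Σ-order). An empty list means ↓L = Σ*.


|Q|=48, |F|=33, |δ|=166 (18 ε).
min D↑ (30 st, q0=0, F={11}): 0:3→0,q→1,b→2,e→3 1:3→1,q→1,b→4,e→5 2:3→2,q→5,b→6,e→7 3:3→3,q→8,b→7,e→9 4:3→4,q→5,b→10,e→5 5:3→5,q→5,b→5,e→11 6:3→6,q→5,b→12,e→13 7:3→7,q→5,b→13,e→14 8:3→8,q→8,b→15,e→16 9:3→9,q→17,b→11,e→9 10:3→10,q→5,b→18,e→5 11:3→11,q→11,b→11,e→11 12:3→12,q→5,b→19,e→20 13:3→13,q→5,b→20,e→14 14:3→14,q→16,b→11,e→14 15:3→15,q→5,b→21,e→16 16:3→16,q→16,b→11,e→11 17:3→17,q→17,b→11,e→16 18:3→18,q→5,b→22,e→5 19:3→19,q→5,b→19,e→23 20:3→20,q→5,b→24,e→14 21:3→21,q→5,b→25,e→16 22:3→22,q→5,b→22,e→26 23:3→11,q→26,b→23,e→27 24:3→24,q→5,b→24,e→27 25:3→25,q→5,b→28,e→16 26:3→11,q→26,b→26,e→11 27:3→11,q→29,b→11,e→27 28:3→28,q→5,b→28,e→29 29:3→11,q→29,b→11,e→11.
'qee': N↓-sim [43, 25, 10, 2] end={s20,s24} ∉↓L; 3/3 deletions ∈↓L.
'bqe': run [43, 36, 9, 2] end={s20,s24} ∉↓L; 3/3 del acc.
'eeb': N↓-sim [43, 32, 14, 3] end={s24,s37,s5} rej; 3/3 deletions ∈↓L.
'bbbbe3': |S_i|=[43, 36, 32, 26, 18, 8, 1] end={s24} — reject; 6/6 single-dels accept.
4 minimals (antichain).

Antichain: [qee, bqe, eeb, bbbbe3].


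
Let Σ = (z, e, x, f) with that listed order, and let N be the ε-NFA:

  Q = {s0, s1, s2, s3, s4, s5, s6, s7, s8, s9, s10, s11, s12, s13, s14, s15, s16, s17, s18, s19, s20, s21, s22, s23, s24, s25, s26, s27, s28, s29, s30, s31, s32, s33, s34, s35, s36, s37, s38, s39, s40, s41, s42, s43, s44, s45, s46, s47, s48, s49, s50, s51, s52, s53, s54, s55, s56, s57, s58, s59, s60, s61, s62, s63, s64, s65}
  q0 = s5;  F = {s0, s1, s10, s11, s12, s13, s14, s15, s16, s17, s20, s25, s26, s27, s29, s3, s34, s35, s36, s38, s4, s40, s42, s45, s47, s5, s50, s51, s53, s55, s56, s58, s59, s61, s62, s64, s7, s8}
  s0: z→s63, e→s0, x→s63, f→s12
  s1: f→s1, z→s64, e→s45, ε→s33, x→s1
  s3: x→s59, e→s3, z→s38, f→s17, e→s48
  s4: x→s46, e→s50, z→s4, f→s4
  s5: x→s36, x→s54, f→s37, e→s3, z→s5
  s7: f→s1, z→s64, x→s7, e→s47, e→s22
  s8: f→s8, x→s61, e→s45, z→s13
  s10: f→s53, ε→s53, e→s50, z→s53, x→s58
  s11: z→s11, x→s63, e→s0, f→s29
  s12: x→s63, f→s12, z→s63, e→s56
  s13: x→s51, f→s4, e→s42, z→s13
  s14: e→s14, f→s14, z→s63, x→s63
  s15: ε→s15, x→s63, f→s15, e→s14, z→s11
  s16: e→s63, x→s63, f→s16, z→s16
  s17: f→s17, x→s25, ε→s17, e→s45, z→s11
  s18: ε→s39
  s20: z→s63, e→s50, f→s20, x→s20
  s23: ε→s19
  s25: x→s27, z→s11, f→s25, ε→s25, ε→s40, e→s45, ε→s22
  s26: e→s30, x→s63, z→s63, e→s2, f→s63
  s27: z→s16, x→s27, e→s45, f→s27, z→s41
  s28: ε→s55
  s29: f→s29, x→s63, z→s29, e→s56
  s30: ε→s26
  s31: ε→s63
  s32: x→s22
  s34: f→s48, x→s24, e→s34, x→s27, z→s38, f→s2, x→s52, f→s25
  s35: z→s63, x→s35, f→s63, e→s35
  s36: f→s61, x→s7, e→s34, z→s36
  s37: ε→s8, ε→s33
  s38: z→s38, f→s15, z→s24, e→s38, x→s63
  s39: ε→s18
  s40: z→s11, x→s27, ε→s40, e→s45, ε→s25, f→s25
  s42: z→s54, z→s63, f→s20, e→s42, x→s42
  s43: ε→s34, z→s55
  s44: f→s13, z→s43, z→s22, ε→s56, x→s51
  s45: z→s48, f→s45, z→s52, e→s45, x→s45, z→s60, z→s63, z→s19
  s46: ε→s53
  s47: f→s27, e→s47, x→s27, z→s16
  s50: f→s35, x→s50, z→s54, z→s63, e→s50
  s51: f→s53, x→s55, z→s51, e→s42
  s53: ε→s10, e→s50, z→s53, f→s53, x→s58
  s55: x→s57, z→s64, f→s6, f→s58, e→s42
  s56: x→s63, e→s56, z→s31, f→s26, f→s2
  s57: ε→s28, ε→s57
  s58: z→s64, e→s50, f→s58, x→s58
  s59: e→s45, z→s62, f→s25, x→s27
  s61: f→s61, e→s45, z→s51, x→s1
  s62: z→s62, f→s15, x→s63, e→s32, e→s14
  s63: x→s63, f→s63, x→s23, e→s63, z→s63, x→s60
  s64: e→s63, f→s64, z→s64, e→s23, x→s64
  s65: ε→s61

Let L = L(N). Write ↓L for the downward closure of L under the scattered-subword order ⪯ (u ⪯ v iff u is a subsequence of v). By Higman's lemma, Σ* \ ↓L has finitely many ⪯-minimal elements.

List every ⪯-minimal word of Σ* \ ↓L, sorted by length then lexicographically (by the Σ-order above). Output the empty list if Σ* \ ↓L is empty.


|Q|=66, |F|=38, |δ|=208 (24 ε).
min D↑ (37 st, q0=0, F={12}): 0:z→0,e→1,x→2,f→3 1:z→4,e→1,x→5,f→6 2:z→2,e→7,x→8,f→9 3:z→10,e→11,x→9,f→3 4:z→4,e→4,x→12,f→13 5:z→14,e→11,x→15,f→16 6:z→17,e→11,x→16,f→6 7:z→4,e→7,x→15,f→16 8:z→18,e→19,x→8,f→20 9:z→21,e→11,x→20,f→9 10:z→10,e→22,x→21,f→23 11:z→12,e→11,x→11,f→11 12:z→12,e→12,x→12,f→12 13:z→17,e→24,x→12,f→13 14:z→14,e→24,x→12,f→13 15:z→25,e→11,x→15,f→15 16:z→17,e→11,x→15,f→16 17:z→17,e→26,x→12,f→27 18:z→18,e→12,x→18,f→18 19:z→25,e→19,x→15,f→15 20:z→18,e→11,x→20,f→20 21:z→21,e→22,x→28,f→29 22:z→12,e→22,x→22,f→30 23:z→23,e→31,x→29,f→23 24:z→12,e→24,x→12,f→24 25:z→25,e→12,x→12,f→25 26:z→12,e→26,x→12,f→32 27:z→27,e→33,x→12,f→27 28:z→18,e→22,x→28,f→34 29:z→29,e→31,x→34,f→29 30:z→12,e→31,x→30,f→30 31:z→12,e→31,x→31,f→35 32:z→12,e→33,x→12,f→32 33:z→12,e→33,x→12,f→36 34:z→18,e→31,x→34,f→34 35:z→12,e→35,x→35,f→12 36:z→12,e→36,x→12,f→12.
'ezx': |S_i|=[58, 38, 25, 5] end={s19,s22,s23,s60,s63} ∉↓L; 3/3 del acc.
'fez': N↓-sim [58, 47, 20, 8] end={s19,s23,s31,s48,s52,s54,s60,s63} — reject; 3/3 del acc.
'exez': |S_i|=[58, 38, 33, 22, 8] end={s19,s23,s31,s48,s52,s54,s60,s63} ∉↓L; 4/4 single-dels accept.
'xxze': run [58, 51, 27, 10, 4] end={s19,s23,s60,s63} rej; 4/4 del acc.
'fzfeff': run [58, 47, 34, 23, 12, 8, 4] end={s19,s23,s60,s63} ∉↓L; 6/6 deletions ∈↓L.
5 obstructions.

A = [ezx, fez, exez, xxze, fzfeff].


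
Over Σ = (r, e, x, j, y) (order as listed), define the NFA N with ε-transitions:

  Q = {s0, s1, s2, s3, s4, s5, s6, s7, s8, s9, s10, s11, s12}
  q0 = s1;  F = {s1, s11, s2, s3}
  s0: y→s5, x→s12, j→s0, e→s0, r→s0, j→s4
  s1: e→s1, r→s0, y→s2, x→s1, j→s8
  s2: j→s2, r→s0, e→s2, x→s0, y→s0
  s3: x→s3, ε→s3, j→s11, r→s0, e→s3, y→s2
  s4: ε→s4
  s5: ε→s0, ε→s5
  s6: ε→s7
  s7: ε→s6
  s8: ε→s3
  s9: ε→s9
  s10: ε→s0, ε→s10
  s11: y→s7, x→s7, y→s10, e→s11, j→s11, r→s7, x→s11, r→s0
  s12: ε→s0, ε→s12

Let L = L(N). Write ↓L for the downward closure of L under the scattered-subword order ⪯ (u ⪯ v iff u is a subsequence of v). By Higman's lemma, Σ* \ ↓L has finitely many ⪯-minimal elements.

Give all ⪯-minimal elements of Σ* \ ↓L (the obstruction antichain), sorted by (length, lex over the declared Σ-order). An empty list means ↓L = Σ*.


min(Σ*\↓L) = [r, yx, yy, jjy].

|Q|=13, |F|=4, |δ|=41 (12 ε).
min D↑ (5 st, q0=0, F={1}): 0:r→1,e→0,x→0,j→2,y→3 1:r→1,e→1,x→1,j→1,y→1 2:r→1,e→2,x→2,j→4,y→3 3:r→1,e→3,x→1,j→3,y→1 4:r→1,e→4,x→4,j→4,y→1 [Hopcroft].
'r': run [12, 6] end={s0,s12,s4,s5,s6,s7} ∉↓L; 1/1 deletions ∈↓L.
'yx': N↓-sim [12, 8, 4] end={s0,s12,s4,s5} ∉↓L; 2/2 single-dels accept.
'yy': N↓-sim [12, 8, 4] end={s0,s12,s4,s5} — reject; 2/2 deletions ∈↓L.
'jjy': |S_i|=[12, 11, 9, 7] end={s0,s10,s12,s4,s5,s6,s7} — reject; 3/3 deletions ∈↓L.
4 words, ⪯-incomp.


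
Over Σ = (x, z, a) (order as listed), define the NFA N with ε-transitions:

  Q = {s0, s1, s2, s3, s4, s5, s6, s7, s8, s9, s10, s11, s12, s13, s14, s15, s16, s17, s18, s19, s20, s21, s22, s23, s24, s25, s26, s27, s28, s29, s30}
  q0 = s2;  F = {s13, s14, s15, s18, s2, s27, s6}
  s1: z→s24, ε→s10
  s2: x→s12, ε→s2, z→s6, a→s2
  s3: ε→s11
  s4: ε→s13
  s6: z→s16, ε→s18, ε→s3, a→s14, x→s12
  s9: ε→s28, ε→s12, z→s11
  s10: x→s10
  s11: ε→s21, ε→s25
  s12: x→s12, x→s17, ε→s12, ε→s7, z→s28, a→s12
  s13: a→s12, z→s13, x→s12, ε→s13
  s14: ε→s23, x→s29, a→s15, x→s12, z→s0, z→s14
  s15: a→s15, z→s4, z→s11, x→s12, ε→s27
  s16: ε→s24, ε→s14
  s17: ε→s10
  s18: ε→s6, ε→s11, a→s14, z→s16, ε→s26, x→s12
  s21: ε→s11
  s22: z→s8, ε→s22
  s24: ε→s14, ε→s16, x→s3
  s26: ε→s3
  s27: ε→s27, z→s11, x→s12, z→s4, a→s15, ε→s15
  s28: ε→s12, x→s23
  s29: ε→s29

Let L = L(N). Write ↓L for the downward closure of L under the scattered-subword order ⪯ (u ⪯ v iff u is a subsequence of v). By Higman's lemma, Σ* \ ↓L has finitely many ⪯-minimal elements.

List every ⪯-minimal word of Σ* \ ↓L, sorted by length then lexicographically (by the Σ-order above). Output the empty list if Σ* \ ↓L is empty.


min(Σ*\↓L) = [x, zzaza, zaaza].

|Q|=31, |F|=7, |δ|=65 (30 ε).
min D↑ (6 st, q0=0, F={1}): 0:x→1,z→2,a→0 1:x→1,z→1,a→1 2:x→1,z→3,a→3 3:x→1,z→3,a→4 4:x→1,z→5,a→4 5:x→1,z→5,a→1.
'x': |S_i|=[23, 11] end={s10,s11,s12,s17,s21,s23,s25,s28,s29,s3,s7} — reject; 1/1 single-dels accept.
'zzaza': |S_i|=[23, 22, 19, 13, 11, 6] end={s10,s12,s17,s23,s28,s7} — reject; 5/5 single-dels accept.
'zaaza': N↓-sim [23, 22, 16, 13, 11, 6] end={s10,s12,s17,s23,s28,s7} ∉↓L; 5/5 deletions ∈↓L.
3 minimals (antichain).


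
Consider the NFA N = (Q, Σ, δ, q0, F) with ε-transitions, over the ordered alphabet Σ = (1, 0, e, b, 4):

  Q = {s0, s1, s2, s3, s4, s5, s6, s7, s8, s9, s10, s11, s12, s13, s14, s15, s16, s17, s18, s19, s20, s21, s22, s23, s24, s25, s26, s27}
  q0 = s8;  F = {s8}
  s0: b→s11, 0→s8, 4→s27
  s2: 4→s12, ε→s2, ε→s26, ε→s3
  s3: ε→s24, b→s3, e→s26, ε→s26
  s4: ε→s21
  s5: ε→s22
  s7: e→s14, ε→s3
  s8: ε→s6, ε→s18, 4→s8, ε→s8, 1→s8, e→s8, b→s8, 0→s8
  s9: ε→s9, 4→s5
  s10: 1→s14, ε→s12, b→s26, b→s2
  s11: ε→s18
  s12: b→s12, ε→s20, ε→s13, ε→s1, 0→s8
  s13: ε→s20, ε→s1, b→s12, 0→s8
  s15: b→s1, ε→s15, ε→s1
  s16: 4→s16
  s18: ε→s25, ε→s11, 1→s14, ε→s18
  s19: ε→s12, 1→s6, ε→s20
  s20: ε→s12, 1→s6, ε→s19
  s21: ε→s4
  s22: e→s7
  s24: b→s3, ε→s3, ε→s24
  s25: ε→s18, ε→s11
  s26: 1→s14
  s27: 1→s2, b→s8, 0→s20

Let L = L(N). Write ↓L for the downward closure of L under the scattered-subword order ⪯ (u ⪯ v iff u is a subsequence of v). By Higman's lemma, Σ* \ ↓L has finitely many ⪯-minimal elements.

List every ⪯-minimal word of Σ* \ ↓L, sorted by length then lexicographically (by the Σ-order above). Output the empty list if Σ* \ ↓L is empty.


min(Σ*\↓L) = [].

|Q|=28, |F|=1, |δ|=64 (33 ε).
min D↑ (1 st, q0=0, F={}): 0:1→0,0→0,e→0,b→0,4→0 [Hopcroft].
L(D↑) = ∅ ⇒ ↓L = Σ*.


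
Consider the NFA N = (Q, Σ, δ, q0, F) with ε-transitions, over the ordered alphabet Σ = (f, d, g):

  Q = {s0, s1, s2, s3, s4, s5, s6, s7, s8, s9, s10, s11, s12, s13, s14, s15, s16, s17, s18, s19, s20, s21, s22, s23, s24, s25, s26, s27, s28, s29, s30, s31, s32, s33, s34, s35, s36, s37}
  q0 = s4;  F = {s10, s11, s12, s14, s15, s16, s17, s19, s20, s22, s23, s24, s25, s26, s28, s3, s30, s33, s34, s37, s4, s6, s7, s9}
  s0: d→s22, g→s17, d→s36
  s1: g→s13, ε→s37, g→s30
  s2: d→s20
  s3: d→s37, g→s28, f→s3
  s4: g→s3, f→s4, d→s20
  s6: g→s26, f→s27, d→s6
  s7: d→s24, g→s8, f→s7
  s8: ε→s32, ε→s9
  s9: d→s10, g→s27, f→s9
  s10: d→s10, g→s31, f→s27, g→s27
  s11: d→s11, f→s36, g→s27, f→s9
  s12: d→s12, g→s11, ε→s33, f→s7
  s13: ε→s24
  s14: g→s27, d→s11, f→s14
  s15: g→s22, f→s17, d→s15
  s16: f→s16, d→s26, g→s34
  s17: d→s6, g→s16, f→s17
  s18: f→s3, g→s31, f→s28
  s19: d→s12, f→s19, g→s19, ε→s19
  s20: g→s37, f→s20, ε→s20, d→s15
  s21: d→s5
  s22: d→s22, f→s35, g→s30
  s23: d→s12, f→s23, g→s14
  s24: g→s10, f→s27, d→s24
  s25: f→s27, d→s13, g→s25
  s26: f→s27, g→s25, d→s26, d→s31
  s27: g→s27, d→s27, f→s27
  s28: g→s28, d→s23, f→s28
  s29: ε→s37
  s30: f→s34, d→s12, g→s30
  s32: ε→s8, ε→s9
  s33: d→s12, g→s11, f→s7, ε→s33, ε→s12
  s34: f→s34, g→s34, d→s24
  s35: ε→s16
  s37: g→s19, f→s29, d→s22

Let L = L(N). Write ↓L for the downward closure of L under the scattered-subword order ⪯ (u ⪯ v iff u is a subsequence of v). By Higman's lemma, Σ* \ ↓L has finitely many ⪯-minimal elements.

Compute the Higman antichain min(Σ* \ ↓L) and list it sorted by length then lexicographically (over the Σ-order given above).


|Q|=38, |F|=24, |δ|=101 (13 ε).
min D↑ (24 st, q0=0, F={15}): 0:f→0,d→1,g→2 1:f→1,d→3,g→4 2:f→2,d→4,g→5 3:f→6,d→3,g→7 4:f→4,d→7,g→8 5:f→5,d→9,g→5 6:f→6,d→10,g→11 7:f→11,d→7,g→12 8:f→8,d→13,g→8 9:f→9,d→13,g→14 10:f→15,d→10,g→16 11:f→11,d→16,g→17 12:f→17,d→13,g→12 13:f→18,d→13,g→19 14:f→14,d→19,g→15 15:f→15,d→15,g→15 16:f→15,d→16,g→20 17:f→17,d→21,g→17 18:f→18,d→21,g→22 19:f→22,d→19,g→15 20:f→15,d→21,g→20 21:f→15,d→21,g→23 22:f→22,d→23,g→15 23:f→15,d→23,g→15 [Hopcroft].
'ddfdf': |S_i|=[32, 29, 23, 17, 8, 1] end={s27} rej; 5/5 single-dels accept.
'ggdgg': run [32, 27, 20, 15, 9, 2] end={s27,s31} rej; 5/5 del acc.
2 words, ⪯-incomp.

Antichain: [ddfdf, ggdgg].


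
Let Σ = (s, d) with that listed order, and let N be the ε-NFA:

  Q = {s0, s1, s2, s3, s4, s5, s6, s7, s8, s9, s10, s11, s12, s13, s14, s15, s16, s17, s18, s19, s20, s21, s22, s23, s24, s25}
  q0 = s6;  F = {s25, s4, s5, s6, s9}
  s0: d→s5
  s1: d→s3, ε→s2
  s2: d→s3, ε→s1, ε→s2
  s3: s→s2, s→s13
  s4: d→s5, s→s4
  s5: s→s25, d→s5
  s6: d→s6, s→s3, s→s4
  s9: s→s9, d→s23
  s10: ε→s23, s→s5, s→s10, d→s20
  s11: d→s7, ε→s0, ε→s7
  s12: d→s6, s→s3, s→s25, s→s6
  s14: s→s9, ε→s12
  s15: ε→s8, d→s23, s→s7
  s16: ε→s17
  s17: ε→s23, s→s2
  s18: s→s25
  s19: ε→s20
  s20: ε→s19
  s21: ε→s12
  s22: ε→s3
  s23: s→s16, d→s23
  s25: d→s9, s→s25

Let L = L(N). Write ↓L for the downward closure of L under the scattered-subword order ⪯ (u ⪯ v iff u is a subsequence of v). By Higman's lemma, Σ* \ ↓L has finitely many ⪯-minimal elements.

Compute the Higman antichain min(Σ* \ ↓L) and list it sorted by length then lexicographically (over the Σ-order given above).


|Q|=26, |F|=5, |δ|=45 (14 ε).
min D↑ (6 st, q0=0, F={5}): 0:s→1,d→0 1:s→1,d→2 2:s→3,d→2 3:s→3,d→4 4:s→4,d→5 5:s→5,d→5 [Hopcroft].
'sdsdd': |S_i|=[12, 11, 10, 9, 8, 7] end={s1,s13,s16,s17,s2,s23,s3} — reject; 5/5 deletions ∈↓L.
1 minimals (antichain).

A = [sdsdd].


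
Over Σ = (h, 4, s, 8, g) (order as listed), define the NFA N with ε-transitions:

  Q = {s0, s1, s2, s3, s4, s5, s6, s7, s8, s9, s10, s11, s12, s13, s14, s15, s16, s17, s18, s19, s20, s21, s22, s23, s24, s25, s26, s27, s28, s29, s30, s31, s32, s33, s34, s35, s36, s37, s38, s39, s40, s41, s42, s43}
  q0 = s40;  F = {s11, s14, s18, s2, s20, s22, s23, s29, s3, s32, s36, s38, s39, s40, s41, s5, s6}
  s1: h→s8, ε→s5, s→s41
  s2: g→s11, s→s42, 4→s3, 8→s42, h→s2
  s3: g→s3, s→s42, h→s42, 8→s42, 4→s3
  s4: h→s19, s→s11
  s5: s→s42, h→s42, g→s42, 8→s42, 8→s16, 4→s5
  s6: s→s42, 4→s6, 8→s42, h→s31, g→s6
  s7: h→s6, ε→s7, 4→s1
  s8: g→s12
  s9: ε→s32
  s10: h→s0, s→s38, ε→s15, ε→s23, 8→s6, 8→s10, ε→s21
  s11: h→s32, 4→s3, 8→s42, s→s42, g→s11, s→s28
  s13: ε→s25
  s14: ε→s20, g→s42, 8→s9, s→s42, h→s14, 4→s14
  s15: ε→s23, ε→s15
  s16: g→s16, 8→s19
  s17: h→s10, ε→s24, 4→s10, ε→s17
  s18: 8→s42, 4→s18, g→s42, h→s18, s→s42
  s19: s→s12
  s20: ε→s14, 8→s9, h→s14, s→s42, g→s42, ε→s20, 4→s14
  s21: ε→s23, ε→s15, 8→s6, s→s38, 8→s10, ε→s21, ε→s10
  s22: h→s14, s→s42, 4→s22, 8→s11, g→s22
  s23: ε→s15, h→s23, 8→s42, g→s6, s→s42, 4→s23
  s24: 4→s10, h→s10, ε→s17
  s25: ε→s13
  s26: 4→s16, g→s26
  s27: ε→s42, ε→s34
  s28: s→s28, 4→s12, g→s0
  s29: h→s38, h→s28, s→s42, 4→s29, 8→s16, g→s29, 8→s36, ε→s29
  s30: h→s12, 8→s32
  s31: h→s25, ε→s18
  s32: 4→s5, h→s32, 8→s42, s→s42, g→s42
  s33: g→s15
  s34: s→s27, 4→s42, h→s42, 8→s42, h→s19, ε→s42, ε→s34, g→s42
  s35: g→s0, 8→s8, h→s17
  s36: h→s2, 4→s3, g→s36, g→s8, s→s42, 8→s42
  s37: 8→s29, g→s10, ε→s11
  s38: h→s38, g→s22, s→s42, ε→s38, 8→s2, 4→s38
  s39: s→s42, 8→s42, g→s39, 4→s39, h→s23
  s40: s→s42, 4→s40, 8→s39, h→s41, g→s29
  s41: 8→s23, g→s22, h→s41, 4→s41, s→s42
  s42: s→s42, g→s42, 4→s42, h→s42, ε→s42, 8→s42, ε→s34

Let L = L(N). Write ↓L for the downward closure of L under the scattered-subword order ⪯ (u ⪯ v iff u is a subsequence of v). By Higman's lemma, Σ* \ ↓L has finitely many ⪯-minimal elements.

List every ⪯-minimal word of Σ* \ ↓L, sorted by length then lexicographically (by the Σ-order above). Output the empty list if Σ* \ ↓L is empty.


min(Σ*\↓L) = [s, 88, hghg, g84h].

|Q|=44, |F|=17, |δ|=167 (31 ε).
min D↑ (17 st, q0=0, F={2}): 0:h→1,4→0,s→2,8→3,g→4 1:h→1,4→1,s→2,8→5,g→6 2:h→2,4→2,s→2,8→2,g→2 3:h→5,4→3,s→2,8→2,g→3 4:h→7,4→4,s→2,8→8,g→4 5:h→5,4→5,s→2,8→2,g→9 6:h→10,4→6,s→2,8→11,g→6 7:h→7,4→7,s→2,8→12,g→6 8:h→12,4→13,s→2,8→2,g→8 9:h→14,4→9,s→2,8→2,g→9 10:h→10,4→10,s→2,8→15,g→2 11:h→15,4→13,s→2,8→2,g→11 12:h→12,4→13,s→2,8→2,g→11 13:h→2,4→13,s→2,8→2,g→13 14:h→14,4→14,s→2,8→2,g→2 15:h→15,4→16,s→2,8→2,g→2 16:h→2,4→16,s→2,8→2,g→2.
's': N↓-sim [31, 7] end={s0,s12,s19,s27,s28,s34,s42} rej; 1/1 deletions ∈↓L.
'88': |S_i|=[31, 24, 6] end={s12,s16,s19,s27,s34,s42} — reject; 2/2 del acc.
'hghg': N↓-sim [31, 26, 21, 15, 6] end={s12,s16,s19,s27,s34,s42} ∉↓L; 4/4 del acc.
'g84h': |S_i|=[31, 29, 16, 8, 5] end={s12,s19,s27,s34,s42} ∉↓L; 4/4 deletions ∈↓L.
4 obstructions.


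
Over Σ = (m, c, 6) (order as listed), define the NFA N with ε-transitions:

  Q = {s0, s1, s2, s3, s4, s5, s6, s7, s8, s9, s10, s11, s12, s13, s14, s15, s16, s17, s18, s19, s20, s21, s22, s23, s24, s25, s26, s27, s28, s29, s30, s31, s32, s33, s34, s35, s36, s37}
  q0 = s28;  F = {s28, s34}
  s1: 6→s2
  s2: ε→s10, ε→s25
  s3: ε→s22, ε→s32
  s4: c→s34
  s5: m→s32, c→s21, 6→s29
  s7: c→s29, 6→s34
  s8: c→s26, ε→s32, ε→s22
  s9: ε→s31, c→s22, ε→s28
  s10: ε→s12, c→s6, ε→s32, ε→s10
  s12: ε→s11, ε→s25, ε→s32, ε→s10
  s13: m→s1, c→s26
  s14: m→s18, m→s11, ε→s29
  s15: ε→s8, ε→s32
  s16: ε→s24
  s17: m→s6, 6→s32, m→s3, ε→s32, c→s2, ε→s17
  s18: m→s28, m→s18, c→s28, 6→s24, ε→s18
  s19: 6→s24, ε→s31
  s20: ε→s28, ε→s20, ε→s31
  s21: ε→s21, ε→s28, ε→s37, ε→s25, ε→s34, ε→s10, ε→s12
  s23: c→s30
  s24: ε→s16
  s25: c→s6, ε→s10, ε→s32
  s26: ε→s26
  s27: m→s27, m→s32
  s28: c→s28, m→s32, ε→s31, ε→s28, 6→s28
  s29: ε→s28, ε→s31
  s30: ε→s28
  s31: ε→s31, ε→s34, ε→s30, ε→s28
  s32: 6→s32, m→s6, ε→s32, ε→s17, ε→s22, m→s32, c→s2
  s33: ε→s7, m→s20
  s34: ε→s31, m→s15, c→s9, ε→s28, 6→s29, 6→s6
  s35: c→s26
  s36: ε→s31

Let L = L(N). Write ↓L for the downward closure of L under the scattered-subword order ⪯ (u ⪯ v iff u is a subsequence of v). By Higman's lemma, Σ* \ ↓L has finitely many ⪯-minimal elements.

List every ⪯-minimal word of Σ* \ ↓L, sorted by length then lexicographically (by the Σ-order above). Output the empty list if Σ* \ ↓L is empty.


min(Σ*\↓L) = [m].

|Q|=38, |F|=2, |δ|=93 (53 ε).
min D↑ (2 st, q0=0, F={1}): 0:m→1,c→0,6→0 1:m→1,c→1,6→1 (ε-aug+det+¬).
'm': run [19, 13] end={s10,s11,s12,s15,s17,s2,s22,s25,s26,s3,s32,s6,…} rej; 1/1 del acc.
1 obstructions.


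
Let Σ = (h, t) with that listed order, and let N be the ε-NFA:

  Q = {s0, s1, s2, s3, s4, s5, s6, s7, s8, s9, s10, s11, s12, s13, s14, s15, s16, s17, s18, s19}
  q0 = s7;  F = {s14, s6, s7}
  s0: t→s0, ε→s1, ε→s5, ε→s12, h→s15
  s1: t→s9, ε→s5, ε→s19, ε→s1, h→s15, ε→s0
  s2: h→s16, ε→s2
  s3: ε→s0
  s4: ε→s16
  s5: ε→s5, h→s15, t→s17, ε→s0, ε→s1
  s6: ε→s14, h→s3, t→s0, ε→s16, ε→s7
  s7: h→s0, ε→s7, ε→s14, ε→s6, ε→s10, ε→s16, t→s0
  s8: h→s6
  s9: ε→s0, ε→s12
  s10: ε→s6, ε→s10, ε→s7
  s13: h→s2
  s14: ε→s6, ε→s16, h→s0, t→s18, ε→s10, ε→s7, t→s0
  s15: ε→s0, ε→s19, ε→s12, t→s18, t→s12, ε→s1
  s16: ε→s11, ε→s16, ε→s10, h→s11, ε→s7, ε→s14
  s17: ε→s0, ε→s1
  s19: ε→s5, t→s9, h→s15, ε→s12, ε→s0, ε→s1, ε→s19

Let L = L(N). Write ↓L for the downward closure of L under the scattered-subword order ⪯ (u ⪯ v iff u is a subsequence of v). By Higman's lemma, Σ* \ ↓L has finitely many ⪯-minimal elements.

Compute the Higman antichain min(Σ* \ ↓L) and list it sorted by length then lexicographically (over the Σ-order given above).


A = [h, t].

|Q|=20, |F|=3, |δ|=67 (46 ε).
min D↑ (2 st, q0=0, F={1}): 0:h→1,t→1 1:h→1,t→1 [Hopcroft].
'h': run [16, 11] end={s0,s1,s11,s12,s15,s17,s18,s19,s3,s5,s9} ∉↓L; 1/1 deletions ∈↓L.
't': N↓-sim [16, 9] end={s0,s1,s12,s15,s17,s18,s19,s5,s9} ∉↓L; 1/1 del acc.
2 obstructions.


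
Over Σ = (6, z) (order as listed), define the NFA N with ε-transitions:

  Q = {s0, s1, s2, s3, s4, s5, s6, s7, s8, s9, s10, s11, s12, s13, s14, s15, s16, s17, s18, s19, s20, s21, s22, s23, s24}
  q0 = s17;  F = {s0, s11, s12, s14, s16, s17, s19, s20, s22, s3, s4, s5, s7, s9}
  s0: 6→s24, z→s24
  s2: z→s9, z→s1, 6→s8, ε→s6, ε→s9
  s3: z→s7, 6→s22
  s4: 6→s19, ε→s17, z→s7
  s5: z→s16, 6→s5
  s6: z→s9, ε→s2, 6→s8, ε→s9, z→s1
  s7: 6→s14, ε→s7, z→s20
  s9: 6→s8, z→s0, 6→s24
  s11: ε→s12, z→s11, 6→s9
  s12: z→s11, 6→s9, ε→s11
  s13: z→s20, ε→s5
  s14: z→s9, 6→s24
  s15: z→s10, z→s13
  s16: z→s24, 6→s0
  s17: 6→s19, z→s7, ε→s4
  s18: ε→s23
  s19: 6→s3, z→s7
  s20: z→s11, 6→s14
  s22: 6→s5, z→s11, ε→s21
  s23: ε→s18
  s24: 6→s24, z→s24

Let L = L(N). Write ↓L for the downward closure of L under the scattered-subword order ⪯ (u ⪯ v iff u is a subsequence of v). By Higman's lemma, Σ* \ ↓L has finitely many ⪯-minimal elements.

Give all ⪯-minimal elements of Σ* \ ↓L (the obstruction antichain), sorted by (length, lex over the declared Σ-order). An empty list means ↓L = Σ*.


min(Σ*\↓L) = [z66, z6zzz, 6666zz, zzz6zz].

|Q|=25, |F|=14, |δ|=53 (13 ε).
min D↑ (13 st, q0=0, F={7}): 0:6→1,z→2 1:6→3,z→2 2:6→4,z→5 3:6→6,z→2 4:6→7,z→8 5:6→4,z→9 6:6→10,z→9 7:6→7,z→7 8:6→7,z→11 9:6→8,z→9 10:6→10,z→12 11:6→7,z→7 12:6→11,z→7.
'z66': run [17, 10, 5, 2] end={s24,s8} ∉↓L; 3/3 single-dels accept.
'z6zzz': |S_i|=[17, 10, 5, 4, 2, 1] end={s24} — reject; 5/5 single-dels accept.
'6666zz': N↓-sim [17, 15, 14, 11, 6, 3, 1] end={s24} rej; 6/6 single-dels accept.
'zzz6zz': run [17, 10, 8, 6, 4, 2, 1] end={s24} rej; 6/6 single-dels accept.
4 obstructions.


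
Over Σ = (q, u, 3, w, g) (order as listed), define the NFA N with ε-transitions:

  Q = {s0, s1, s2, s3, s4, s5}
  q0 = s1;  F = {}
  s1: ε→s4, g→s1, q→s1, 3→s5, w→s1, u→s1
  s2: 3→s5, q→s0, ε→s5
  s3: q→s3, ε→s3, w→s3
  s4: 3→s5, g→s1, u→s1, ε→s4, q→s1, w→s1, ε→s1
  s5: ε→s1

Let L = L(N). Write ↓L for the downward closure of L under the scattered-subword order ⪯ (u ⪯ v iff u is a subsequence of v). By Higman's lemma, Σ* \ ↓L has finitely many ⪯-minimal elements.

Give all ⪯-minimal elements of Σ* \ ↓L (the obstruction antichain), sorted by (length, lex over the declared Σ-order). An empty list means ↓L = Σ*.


A = [ε].

|Q|=6, |F|=0, |δ|=20 (6 ε).
min D↑ (1 st, q0=0, F={0}): 0:q→0,u→0,3→0,w→0,g→0 [Hopcroft].
ε ∈ L(D↑) — L = ∅.


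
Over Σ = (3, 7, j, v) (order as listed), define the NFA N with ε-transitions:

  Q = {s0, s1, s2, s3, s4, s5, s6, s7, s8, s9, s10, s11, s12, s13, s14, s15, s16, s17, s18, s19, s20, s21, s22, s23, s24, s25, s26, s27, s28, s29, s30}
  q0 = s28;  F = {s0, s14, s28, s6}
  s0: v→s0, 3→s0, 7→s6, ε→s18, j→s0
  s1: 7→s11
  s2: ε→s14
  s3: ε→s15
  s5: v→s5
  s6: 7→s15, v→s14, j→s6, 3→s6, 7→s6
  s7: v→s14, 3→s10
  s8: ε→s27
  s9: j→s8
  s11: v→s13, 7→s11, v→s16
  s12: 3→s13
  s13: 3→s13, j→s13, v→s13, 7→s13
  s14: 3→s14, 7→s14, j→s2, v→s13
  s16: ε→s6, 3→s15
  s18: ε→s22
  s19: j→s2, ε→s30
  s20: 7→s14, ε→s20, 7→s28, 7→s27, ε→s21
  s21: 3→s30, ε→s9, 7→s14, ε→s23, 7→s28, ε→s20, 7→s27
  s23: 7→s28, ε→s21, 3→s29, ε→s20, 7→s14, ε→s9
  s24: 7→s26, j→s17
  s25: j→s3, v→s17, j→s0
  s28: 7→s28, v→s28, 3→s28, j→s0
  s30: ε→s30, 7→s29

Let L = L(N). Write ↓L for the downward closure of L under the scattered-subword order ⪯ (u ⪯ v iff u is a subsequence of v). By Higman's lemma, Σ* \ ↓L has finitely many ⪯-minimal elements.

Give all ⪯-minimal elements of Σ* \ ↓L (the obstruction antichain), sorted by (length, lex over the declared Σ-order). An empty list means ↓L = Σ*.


A = [j7vv].

|Q|=31, |F|=4, |δ|=64 (16 ε).
min D↑ (5 st, q0=0, F={4}): 0:3→0,7→0,j→1,v→0 1:3→1,7→2,j→1,v→1 2:3→2,7→2,j→2,v→3 3:3→3,7→3,j→3,v→4 4:3→4,7→4,j→4,v→4 [Hopcroft].
'j7vv': N↓-sim [9, 8, 5, 3, 1] end={s13} ∉↓L; 4/4 deletions ∈↓L.
1 words, ⪯-incomp.


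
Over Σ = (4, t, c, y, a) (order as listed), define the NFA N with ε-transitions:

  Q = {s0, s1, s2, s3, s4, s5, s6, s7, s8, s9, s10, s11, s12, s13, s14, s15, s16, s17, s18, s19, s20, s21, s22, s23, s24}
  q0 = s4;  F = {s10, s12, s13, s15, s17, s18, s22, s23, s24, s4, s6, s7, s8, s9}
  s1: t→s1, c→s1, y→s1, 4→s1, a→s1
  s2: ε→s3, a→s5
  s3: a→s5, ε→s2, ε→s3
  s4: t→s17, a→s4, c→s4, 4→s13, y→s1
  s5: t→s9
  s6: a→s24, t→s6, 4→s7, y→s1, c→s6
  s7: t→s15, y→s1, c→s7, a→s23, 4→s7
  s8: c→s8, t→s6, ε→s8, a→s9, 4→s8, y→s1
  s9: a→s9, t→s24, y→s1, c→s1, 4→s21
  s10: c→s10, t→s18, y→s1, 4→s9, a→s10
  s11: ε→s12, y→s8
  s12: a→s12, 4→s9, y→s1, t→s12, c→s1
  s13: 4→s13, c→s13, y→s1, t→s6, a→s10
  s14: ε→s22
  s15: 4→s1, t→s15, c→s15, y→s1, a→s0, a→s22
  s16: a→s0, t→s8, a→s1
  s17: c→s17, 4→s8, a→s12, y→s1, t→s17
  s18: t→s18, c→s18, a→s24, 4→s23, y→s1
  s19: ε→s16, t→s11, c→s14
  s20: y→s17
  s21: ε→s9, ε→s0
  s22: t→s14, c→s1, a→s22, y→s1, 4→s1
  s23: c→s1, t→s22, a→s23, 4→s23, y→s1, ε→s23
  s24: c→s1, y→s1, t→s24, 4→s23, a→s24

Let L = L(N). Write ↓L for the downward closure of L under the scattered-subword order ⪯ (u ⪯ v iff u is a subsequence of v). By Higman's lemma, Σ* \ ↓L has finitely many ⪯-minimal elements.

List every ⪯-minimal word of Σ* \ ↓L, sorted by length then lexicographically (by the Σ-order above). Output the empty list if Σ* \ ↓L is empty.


|Q|=25, |F|=14, |δ|=96 (10 ε).
min D↑ (15 st, q0=0, F={3}): 0:4→1,t→2,c→0,y→3,a→0 1:4→1,t→4,c→1,y→3,a→5 2:4→6,t→2,c→2,y→3,a→7 3:4→3,t→3,c→3,y→3,a→3 4:4→8,t→4,c→4,y→3,a→9 5:4→10,t→11,c→5,y→3,a→5 6:4→6,t→4,c→6,y→3,a→10 7:4→10,t→7,c→3,y→3,a→7 8:4→8,t→12,c→8,y→3,a→13 9:4→13,t→9,c→3,y→3,a→9 10:4→10,t→9,c→3,y→3,a→10 11:4→13,t→11,c→11,y→3,a→9 12:4→3,t→12,c→12,y→3,a→14 13:4→13,t→14,c→3,y→3,a→13 14:4→3,t→14,c→3,y→3,a→14.
'y': |S_i|=[18, 1] end={s1} rej; 1/1 deletions ∈↓L.
'tac': run [18, 15, 9, 1] end={s1} rej; 3/3 single-dels accept.
'4a4c': run [18, 15, 10, 8, 1] end={s1} — reject; 4/4 single-dels accept.
'4t4t4': |S_i|=[18, 15, 10, 7, 5, 1] end={s1} rej; 5/5 del acc.
4 obstructions.

A = [y, tac, 4a4c, 4t4t4].
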